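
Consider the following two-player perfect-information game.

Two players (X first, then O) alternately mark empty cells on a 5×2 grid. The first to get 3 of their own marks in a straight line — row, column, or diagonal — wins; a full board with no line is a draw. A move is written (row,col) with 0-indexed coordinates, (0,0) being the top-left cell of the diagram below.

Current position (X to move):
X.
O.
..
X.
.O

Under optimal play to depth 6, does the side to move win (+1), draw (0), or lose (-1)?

value(X./O./../X./.O, X) = 0

[X./O./../X./.O] X move#1: (0,1):+0/XX/O./../X./.O*, (1,1):+0/X./OX/../X./.O, (2,0):+0/X./O./X./X./.O, (2,1):+0/X./O./.X/X./.O, (3,1):+0/X./O./../XX/.O, (4,0):+0/X./O./../X./XO
[XX/O./../X./.O] O move#2: (1,1):+0/XX/OO/../X./.O*, (2,0):+0/XX/O./O./X./.O, (2,1):+0/XX/O./.O/X./.O, (3,1):+0/XX/O./../XO/.O, (4,0):+0/XX/O./../X./OO
[XX/OO/../X./.O] X move#3: (2,0):+0/XX/OO/X./X./.O*, (2,1):+0/XX/OO/.X/X./.O, (3,1):+0/XX/OO/../XX/.O, (4,0):+0/XX/OO/../X./XO
[XX/OO/X./X./.O] O move#4: (2,1):-1/XX/OO/XO/X./.O, (3,1):-1/XX/OO/X./XO/.O, (4,0):+0/XX/OO/X./X./OO*
[XX/OO/X./X./OO] X move#5: (2,1):+0/XX/OO/XX/X./OO*, (3,1):+0/XX/OO/X./XX/OO
[XX/OO/XX/X./OO] O move#6: (3,1):+0/XX/OO/XX/XO/OO*
[XX/OO/XX/XO/OO] end (terminal +0, X#7); searched X./O./../X./.O to 6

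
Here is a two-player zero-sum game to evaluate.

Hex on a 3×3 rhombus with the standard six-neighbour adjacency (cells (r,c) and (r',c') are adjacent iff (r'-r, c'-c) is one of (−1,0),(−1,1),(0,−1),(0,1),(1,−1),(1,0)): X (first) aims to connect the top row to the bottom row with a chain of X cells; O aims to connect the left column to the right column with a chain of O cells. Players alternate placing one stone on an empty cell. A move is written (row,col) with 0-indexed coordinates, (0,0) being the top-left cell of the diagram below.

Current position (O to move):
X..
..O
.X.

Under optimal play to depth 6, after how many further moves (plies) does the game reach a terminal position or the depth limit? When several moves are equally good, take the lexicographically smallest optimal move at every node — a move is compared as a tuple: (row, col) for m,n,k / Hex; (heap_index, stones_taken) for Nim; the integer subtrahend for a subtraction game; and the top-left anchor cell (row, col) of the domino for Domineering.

PV length from [X../..O/.X.]: 5 plies

p1 O@[X../..O/.X.]: (0,1)[XO./..O/.X.]-1 (0,2)[X.O/..O/.X.]-1 (1,0)[X../O.O/.X.]-1 (1,1)[X../.OO/.X.]+1* (2,0)[X../..O/OX.]-1 (2,2)[X../..O/.XO]-1
p2 X@[X../.OO/.X.]: (0,1)[XX./.OO/.X.]-1* (0,2)[X.X/.OO/.X.]-1 (1,0)[X../XOO/.X.]-1 (2,0)[X../.OO/XX.]-1 (2,2)[X../.OO/.XX]-1
p3 O@[XX./.OO/.X.]: (0,2)[XXO/.OO/.X.]+1* (1,0)[XX./OOO/.X.]+1 (2,0)[XX./.OO/OX.]+1 (2,2)[XX./.OO/.XO]+1
p4 X@[XXO/.OO/.X.]: (1,0)[XXO/XOO/.X.]-1* (2,0)[XXO/.OO/XX.]-1 (2,2)[XXO/.OO/.XX]-1
p5 O@[XXO/XOO/.X.]: (2,0)[XXO/XOO/OX.]+1* (2,2)[XXO/XOO/.XO]-1
p6 X@[XXO/XOO/OX.] terminal -1; root [X../..O/.X.] d6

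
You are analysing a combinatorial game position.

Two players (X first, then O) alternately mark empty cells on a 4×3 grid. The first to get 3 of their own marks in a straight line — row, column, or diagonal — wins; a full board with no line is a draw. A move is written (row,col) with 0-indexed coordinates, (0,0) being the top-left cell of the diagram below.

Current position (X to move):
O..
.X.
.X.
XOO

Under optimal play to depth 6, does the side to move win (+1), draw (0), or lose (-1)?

p1 X@[O../.X./.X./XOO]: (0,1)[OX./.X./.X./XOO]+1* (0,2)[O.X/.X./.X./XOO]+1 (1,0)[O../XX./.X./XOO]+1 (1,2)[O../.XX/.X./XOO]+1 (2,0)[O../.X./XX./XOO]+1 (2,2)[O../.X./.XX/XOO]+1
p2 O@[OX./.X./.X./XOO] terminal -1; root [O../.X./.X./XOO] d6

value(O../.X./.X./XOO, X) = +1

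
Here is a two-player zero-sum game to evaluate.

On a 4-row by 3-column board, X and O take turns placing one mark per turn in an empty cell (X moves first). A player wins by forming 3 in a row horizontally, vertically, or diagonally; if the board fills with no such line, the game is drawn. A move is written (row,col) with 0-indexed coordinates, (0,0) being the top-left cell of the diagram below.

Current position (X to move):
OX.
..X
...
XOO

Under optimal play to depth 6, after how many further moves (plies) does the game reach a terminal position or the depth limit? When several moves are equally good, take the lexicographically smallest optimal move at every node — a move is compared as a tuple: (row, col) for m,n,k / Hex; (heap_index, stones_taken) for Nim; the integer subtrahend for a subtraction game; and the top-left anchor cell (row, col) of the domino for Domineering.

[OX./..X/.../XOO] X move#1: (0,2):+1/OXX/..X/.../XOO*, (1,0):+1/OX./X.X/.../XOO, (1,1):+1/OX./.XX/.../XOO, (2,0):+1/OX./..X/X../XOO, (2,1):+1/OX./..X/.X./XOO, (2,2):+1/OX./..X/..X/XOO
[OXX/..X/.../XOO] O move#2: (1,0):-1/OXX/O.X/.../XOO*, (1,1):-1/OXX/.OX/.../XOO, (2,0):-1/OXX/..X/O../XOO, (2,1):-1/OXX/..X/.O./XOO, (2,2):-1/OXX/..X/..O/XOO
[OXX/O.X/.../XOO] X move#3: (1,1):-1/OXX/OXX/.../XOO, (2,0):-1/OXX/O.X/X../XOO, (2,1):+1/OXX/O.X/.X./XOO*, (2,2):+1/OXX/O.X/..X/XOO
[OXX/O.X/.X./XOO] end (terminal -1, O#4); searched OX./..X/.../XOO to 6

PV length from [OX./..X/.../XOO]: 3 plies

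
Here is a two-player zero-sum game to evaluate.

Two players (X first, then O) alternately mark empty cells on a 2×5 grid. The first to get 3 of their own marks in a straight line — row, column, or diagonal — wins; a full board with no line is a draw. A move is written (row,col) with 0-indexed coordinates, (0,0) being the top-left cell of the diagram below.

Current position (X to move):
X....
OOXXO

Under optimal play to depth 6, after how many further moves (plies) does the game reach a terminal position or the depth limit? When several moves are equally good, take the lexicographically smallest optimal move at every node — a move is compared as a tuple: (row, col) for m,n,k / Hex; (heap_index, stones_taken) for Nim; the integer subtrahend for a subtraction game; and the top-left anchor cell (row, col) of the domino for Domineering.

[X..../OOXXO] X move#1: (0,1):+0/XX.../OOXXO*, (0,2):+0/X.X../OOXXO, (0,3):+0/X..X./OOXXO, (0,4):+0/X...X/OOXXO
[XX.../OOXXO] O move#2: (0,2):+0/XXO../OOXXO*, (0,3):-1/XX.O./OOXXO, (0,4):-1/XX..O/OOXXO
[XXO../OOXXO] X move#3: (0,3):+0/XXOX./OOXXO*, (0,4):+0/XXO.X/OOXXO
[XXOX./OOXXO] O move#4: (0,4):+0/XXOXO/OOXXO*
[XXOXO/OOXXO] end (terminal +0, X#5); searched X..../OOXXO to 6

PV length from [X..../OOXXO]: 4 plies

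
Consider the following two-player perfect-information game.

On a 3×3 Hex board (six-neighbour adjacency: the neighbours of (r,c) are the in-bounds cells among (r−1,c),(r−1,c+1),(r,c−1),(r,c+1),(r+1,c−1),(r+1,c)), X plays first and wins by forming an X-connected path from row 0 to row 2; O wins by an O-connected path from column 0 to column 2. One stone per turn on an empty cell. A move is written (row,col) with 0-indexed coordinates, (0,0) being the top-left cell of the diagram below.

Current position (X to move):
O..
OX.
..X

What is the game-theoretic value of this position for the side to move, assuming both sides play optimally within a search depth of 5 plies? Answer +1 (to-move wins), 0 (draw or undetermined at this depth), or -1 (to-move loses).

value(O../OX./..X, X) = +1

p1 X@[O../OX./..X]: (0,1)[OX./OX./..X]+1* (0,2)[O.X/OX./..X]+1 (1,2)[O../OXX/..X]+1 (2,0)[O../OX./X.X]+1 (2,1)[O../OX./.XX]+1
p2 O@[OX./OX./..X]: (0,2)[OXO/OX./..X]-1* (1,2)[OX./OXO/..X]-1 (2,0)[OX./OX./O.X]-1 (2,1)[OX./OX./.OX]-1
p3 X@[OXO/OX./..X]: (1,2)[OXO/OXX/..X]+1* (2,0)[OXO/OX./X.X]+1 (2,1)[OXO/OX./.XX]+1
p4 O@[OXO/OXX/..X] terminal -1; root [O../OX./..X] d5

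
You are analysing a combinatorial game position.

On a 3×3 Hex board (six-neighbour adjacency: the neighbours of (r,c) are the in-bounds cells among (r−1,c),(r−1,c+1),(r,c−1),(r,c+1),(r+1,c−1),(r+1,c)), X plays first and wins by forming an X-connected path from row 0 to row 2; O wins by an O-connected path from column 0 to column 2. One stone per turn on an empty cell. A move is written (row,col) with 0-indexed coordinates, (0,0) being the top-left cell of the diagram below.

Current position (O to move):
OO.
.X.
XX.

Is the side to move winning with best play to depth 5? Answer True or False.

[OO./.X./XX.] O move#1: (0,2):+1/OOO/.X./XX.*, (1,0):-1/OO./OX./XX., (1,2):-1/OO./.XO/XX., (2,2):-1/OO./.X./XXO
[OOO/.X./XX.] end (terminal -1, X#2); searched OO./.X./XX. to 5

O winning at [OO./.X./XX.]: True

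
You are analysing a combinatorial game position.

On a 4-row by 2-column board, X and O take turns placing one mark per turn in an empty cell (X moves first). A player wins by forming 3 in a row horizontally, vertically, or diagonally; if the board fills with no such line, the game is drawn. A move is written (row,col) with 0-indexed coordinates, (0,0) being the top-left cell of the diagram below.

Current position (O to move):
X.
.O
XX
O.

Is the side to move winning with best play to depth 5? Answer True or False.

p1 O@[X./.O/XX/O.]: (0,1)[XO/.O/XX/O.]-1 (1,0)[X./OO/XX/O.]+0* (3,1)[X./.O/XX/OO]-1
p2 X@[X./OO/XX/O.]: (0,1)[XX/OO/XX/O.]+0* (3,1)[X./OO/XX/OX]+0
p3 O@[XX/OO/XX/O.]: (3,1)[XX/OO/XX/OO]+0*
p4 X@[XX/OO/XX/OO] terminal +0; root [X./.O/XX/O.] d5

O winning at [X./.O/XX/O.]: False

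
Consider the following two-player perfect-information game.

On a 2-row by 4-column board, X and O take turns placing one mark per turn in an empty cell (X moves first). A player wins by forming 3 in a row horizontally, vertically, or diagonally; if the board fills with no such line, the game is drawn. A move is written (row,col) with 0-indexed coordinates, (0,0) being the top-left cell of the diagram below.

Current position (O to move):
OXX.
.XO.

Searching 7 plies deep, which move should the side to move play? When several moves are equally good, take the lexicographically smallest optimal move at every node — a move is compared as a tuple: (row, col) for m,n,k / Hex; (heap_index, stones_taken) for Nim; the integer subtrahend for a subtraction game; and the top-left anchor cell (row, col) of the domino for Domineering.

O's best at [OXX./.XO.]: (0,3)

ply 1, O at OXX./.XO. | (0,3)=+0→OXXO/.XO.*; (1,0)=-1→OXX./OXO.; (1,3)=-1→OXX./.XOO
ply 2, X at OXXO/.XO. | (1,0)=+0→OXXO/XXO.*; (1,3)=+0→OXXO/.XOX
ply 3, O at OXXO/XXO. | (1,3)=+0→OXXO/XXOO*
ply 4: OXXO/XXOO is terminal +0 (X); from OXX./.XO. depth 7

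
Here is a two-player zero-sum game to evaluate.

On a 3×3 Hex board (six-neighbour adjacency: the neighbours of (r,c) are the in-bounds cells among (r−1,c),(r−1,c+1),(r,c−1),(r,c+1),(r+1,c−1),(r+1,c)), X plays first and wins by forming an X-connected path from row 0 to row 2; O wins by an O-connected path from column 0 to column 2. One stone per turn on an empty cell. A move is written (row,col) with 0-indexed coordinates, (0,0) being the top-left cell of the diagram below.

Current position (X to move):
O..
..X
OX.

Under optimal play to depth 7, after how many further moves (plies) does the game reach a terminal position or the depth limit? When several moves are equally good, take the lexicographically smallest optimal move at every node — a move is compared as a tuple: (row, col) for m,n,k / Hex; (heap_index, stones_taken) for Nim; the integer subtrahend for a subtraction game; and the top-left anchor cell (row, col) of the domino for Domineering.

PV length from [O../..X/OX.]: 3 plies

[O../..X/OX.] X move#1: (0,1):+1/OX./..X/OX.*, (0,2):+1/O.X/..X/OX., (1,0):-1/O../X.X/OX., (1,1):+1/O../.XX/OX., (2,2):-1/O../..X/OXX
[OX./..X/OX.] O move#2: (0,2):-1/OXO/..X/OX.*, (1,0):-1/OX./O.X/OX., (1,1):-1/OX./.OX/OX., (2,2):-1/OX./..X/OXO
[OXO/..X/OX.] X move#3: (1,0):-1/OXO/X.X/OX., (1,1):+1/OXO/.XX/OX.*, (2,2):-1/OXO/..X/OXX
[OXO/.XX/OX.] end (terminal -1, O#4); searched O../..X/OX. to 7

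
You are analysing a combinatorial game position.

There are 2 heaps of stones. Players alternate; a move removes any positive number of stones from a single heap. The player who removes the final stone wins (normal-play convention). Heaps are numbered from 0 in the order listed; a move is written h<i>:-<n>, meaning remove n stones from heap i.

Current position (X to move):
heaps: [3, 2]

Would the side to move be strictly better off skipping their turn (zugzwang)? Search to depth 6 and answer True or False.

ply 1, X at (3,2) | h0:-1=+1→(2,2)*; h0:-2=-1→(1,2); h0:-3=-1→(0,2); h1:-1=-1→(3,1); h1:-2=-1→(3,0)
ply 2, O at (2,2) | h0:-1=-1→(1,2)*; h0:-2=-1→(0,2); h1:-1=-1→(2,1); h1:-2=-1→(2,0)
ply 3, X at (1,2) | h0:-1=-1→(0,2); h1:-1=+1→(1,1)*; h1:-2=-1→(1,0)
ply 4, O at (1,1) | h0:-1=-1→(0,1)*; h1:-1=-1→(1,0)
ply 5, X at (0,1) | h1:-1=+1→(0,0)*
ply 6: (0,0) is terminal -1 (O); from (3,2) depth 6
suppose X passes — search the same position with O to move:
pass> ply 1, O at (3,2) | h0:-1=+1→(2,2)*; h0:-2=-1→(1,2); h0:-3=-1→(0,2); h1:-1=-1→(3,1); h1:-2=-1→(3,0)
pass> ply 2, X at (2,2) | h0:-1=-1→(1,2)*; h0:-2=-1→(0,2); h1:-1=-1→(2,1); h1:-2=-1→(2,0)
pass> ply 3, O at (1,2) | h0:-1=-1→(0,2); h1:-1=+1→(1,1)*; h1:-2=-1→(1,0)
pass> ply 4, X at (1,1) | h0:-1=-1→(0,1)*; h1:-1=-1→(1,0)
pass> ply 5, O at (0,1) | h1:-1=+1→(0,0)*
pass> ply 6: (0,0) is terminal -1 (X); from (3,2) depth 6
for X: play +1, pass -1

zugzwang((3,2), X) = False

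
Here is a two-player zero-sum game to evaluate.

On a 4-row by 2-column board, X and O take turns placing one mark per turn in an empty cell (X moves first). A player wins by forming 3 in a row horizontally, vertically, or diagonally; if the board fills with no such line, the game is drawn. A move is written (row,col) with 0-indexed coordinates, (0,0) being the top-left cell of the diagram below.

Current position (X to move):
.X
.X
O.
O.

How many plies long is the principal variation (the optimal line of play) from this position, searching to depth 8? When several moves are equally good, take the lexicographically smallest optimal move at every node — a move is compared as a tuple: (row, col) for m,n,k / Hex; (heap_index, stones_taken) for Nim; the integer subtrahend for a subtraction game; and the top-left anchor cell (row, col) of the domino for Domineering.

PV length from [.X/.X/O./O.]: 1 ply

p1 X@[.X/.X/O./O.]: (0,0)[XX/.X/O./O.]-1 (1,0)[.X/XX/O./O.]+0 (2,1)[.X/.X/OX/O.]+1* (3,1)[.X/.X/O./OX]-1
p2 O@[.X/.X/OX/O.] terminal -1; root [.X/.X/O./O.] d8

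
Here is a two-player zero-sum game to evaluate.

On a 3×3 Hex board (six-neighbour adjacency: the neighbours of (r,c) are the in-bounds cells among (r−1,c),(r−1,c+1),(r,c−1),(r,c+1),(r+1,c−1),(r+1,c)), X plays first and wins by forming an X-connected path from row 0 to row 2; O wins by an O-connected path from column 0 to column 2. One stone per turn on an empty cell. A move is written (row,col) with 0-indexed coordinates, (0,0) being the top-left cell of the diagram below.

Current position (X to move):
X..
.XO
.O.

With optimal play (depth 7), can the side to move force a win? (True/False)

p1 X@[X../.XO/.O.]: (0,1)[XX./.XO/.O.]-1 (0,2)[X.X/.XO/.O.]-1 (1,0)[X../XXO/.O.]-1 (2,0)[X../.XO/XO.]+1* (2,2)[X../.XO/.OX]-1
p2 O@[X../.XO/XO.]: (0,1)[XO./.XO/XO.]-1* (0,2)[X.O/.XO/XO.]-1 (1,0)[X../OXO/XO.]-1 (2,2)[X../.XO/XOO]-1
p3 X@[XO./.XO/XO.]: (0,2)[XOX/.XO/XO.]+1* (1,0)[XO./XXO/XO.]+1 (2,2)[XO./.XO/XOX]+1
p4 O@[XOX/.XO/XO.] terminal -1; root [X../.XO/.O.] d7

X winning at [X../.XO/.O.]: True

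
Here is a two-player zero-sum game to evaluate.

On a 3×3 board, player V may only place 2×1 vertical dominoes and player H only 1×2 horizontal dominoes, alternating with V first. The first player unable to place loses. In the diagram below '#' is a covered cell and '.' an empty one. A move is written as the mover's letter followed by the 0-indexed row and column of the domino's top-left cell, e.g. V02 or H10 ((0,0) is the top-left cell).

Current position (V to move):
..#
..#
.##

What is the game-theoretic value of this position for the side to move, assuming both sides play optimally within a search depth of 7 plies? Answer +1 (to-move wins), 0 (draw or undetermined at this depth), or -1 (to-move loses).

value(..#/..#/.##, V) = +1

ply 1, V at ..#/..#/.## | V00=+1→#.#/#.#/.##*; V01=+1→.##/.##/.##; V10=-1→..#/#.#/###
ply 2: #.#/#.#/.## is terminal -1 (H); from ..#/..#/.## depth 7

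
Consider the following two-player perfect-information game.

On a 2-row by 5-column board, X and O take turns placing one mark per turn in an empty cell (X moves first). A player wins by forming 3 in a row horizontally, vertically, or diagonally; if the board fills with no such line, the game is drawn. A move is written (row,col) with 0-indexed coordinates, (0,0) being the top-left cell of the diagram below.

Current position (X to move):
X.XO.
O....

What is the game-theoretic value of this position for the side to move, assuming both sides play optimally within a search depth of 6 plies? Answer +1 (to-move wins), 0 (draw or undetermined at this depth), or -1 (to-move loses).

value(X.XO./O...., X) = +1

[X.XO./O....] X move#1: (0,1):+1/XXXO./O....*, (0,4):+0/X.XOX/O...., (1,1):+0/X.XO./OX..., (1,2):+1/X.XO./O.X.., (1,3):+1/X.XO./O..X., (1,4):+0/X.XO./O...X
[XXXO./O....] end (terminal -1, O#2); searched X.XO./O.... to 6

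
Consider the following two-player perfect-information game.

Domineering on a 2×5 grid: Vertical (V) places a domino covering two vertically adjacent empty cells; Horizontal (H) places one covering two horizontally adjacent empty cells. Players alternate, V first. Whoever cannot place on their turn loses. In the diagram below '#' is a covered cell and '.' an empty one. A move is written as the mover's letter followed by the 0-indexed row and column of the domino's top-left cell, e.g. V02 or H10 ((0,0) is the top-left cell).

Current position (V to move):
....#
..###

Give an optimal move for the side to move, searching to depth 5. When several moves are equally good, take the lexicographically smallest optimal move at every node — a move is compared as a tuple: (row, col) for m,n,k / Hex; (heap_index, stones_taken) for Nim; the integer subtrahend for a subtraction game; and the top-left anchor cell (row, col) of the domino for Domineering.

ply 1, V at ....#/..### | V00=-1→#...#/#.###; V01=+1→.#..#/.####*
ply 2, H at .#..#/.#### | H02=-1→.####/.####*
ply 3, V at .####/.#### | V00=+1→#####/#####*
ply 4: #####/##### is terminal -1 (H); from ....#/..### depth 5

V's best at [....#/..###]: V01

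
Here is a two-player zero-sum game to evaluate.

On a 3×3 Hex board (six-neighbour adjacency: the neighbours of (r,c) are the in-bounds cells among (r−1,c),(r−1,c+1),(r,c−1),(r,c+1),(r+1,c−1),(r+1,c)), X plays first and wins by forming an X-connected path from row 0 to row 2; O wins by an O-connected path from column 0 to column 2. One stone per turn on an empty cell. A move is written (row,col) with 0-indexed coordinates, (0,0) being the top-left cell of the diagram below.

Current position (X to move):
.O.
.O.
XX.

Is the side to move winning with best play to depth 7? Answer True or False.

X winning at [.O./.O./XX.]: False

p1 X@[.O./.O./XX.]: (0,0)[XO./.O./XX.]-1* (0,2)[.OX/.O./XX.]-1 (1,0)[.O./XO./XX.]-1 (1,2)[.O./.OX/XX.]-1 (2,2)[.O./.O./XXX]-1
p2 O@[XO./.O./XX.]: (0,2)[XOO/.O./XX.]-1 (1,0)[XO./OO./XX.]+1* (1,2)[XO./.OO/XX.]-1 (2,2)[XO./.O./XXO]-1
p3 X@[XO./OO./XX.]: (0,2)[XOX/OO./XX.]-1* (1,2)[XO./OOX/XX.]-1 (2,2)[XO./OO./XXX]-1
p4 O@[XOX/OO./XX.]: (1,2)[XOX/OOO/XX.]+1* (2,2)[XOX/OO./XXO]-1
p5 X@[XOX/OOO/XX.] terminal -1; root [.O./.O./XX.] d7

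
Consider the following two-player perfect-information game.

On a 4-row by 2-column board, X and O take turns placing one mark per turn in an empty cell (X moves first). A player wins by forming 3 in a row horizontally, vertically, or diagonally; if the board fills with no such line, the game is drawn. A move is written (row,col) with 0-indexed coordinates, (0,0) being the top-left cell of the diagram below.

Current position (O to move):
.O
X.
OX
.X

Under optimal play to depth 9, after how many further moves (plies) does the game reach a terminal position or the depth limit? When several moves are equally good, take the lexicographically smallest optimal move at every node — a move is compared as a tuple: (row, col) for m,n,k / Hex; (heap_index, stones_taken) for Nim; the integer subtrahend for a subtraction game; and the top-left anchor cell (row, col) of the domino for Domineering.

p1 O@[.O/X./OX/.X]: (0,0)[OO/X./OX/.X]-1 (1,1)[.O/XO/OX/.X]+0* (3,0)[.O/X./OX/OX]-1
p2 X@[.O/XO/OX/.X]: (0,0)[XO/XO/OX/.X]+0* (3,0)[.O/XO/OX/XX]+0
p3 O@[XO/XO/OX/.X]: (3,0)[XO/XO/OX/OX]+0*
p4 X@[XO/XO/OX/OX] terminal +0; root [.O/X./OX/.X] d9

PV length from [.O/X./OX/.X]: 3 plies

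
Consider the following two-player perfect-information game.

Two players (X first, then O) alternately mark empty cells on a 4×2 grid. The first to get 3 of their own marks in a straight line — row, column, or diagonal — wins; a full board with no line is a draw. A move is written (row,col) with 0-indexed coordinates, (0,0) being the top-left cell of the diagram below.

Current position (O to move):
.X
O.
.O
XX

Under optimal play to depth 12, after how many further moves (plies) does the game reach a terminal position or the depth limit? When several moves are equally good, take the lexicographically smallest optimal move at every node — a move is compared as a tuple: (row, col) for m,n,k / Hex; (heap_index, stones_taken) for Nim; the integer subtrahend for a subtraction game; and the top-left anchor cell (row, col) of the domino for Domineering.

PV length from [.X/O./.O/XX]: 3 plies

[.X/O./.O/XX] O move#1: (0,0):+0/OX/O./.O/XX*, (1,1):+0/.X/OO/.O/XX, (2,0):+0/.X/O./OO/XX
[OX/O./.O/XX] X move#2: (1,1):-1/OX/OX/.O/XX, (2,0):+0/OX/O./XO/XX*
[OX/O./XO/XX] O move#3: (1,1):+0/OX/OO/XO/XX*
[OX/OO/XO/XX] end (terminal +0, X#4); searched .X/O./.O/XX to 12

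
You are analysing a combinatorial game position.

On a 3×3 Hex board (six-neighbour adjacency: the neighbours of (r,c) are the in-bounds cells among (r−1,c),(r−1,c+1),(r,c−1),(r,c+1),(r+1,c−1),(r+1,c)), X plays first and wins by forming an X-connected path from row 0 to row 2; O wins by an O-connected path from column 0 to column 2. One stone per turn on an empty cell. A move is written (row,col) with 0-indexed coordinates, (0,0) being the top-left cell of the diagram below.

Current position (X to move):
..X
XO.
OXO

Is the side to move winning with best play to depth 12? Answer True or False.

[..X/XO./OXO] X move#1: (0,0):-1/X.X/XO./OXO, (0,1):-1/.XX/XO./OXO, (1,2):+1/..X/XOX/OXO*
[..X/XOX/OXO] end (terminal -1, O#2); searched ..X/XO./OXO to 12

X winning at [..X/XO./OXO]: True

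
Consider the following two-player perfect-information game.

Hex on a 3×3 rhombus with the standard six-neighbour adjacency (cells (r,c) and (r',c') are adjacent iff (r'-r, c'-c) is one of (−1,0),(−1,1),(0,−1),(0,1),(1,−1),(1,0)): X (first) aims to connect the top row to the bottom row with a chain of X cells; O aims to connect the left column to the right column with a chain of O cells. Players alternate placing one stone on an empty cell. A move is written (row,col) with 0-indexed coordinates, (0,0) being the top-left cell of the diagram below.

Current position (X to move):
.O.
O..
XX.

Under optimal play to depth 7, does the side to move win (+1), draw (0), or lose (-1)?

ply 1, X at .O./O../XX. | (0,0)=-1→XO./O../XX.; (0,2)=+1→.OX/O../XX.*; (1,1)=-1→.O./OX./XX.; (1,2)=-1→.O./O.X/XX.; (2,2)=-1→.O./O../XXX
ply 2, O at .OX/O../XX. | (0,0)=-1→OOX/O../XX.*; (1,1)=-1→.OX/OO./XX.; (1,2)=-1→.OX/O.O/XX.; (2,2)=-1→.OX/O../XXO
ply 3, X at OOX/O../XX. | (1,1)=+1→OOX/OX./XX.*; (1,2)=+1→OOX/O.X/XX.; (2,2)=+1→OOX/O../XXX
ply 4: OOX/OX./XX. is terminal -1 (O); from .O./O../XX. depth 7

value(.O./O../XX., X) = +1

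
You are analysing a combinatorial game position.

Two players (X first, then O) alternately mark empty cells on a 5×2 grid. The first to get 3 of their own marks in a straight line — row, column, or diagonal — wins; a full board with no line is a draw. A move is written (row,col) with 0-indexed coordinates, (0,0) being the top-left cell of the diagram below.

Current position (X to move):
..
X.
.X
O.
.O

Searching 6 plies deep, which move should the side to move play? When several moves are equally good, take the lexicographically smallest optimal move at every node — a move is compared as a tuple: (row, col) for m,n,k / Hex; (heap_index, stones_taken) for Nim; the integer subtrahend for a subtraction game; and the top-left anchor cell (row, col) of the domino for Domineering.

p1 X@[../X./.X/O./.O]: (0,0)[X./X./.X/O./.O]+0 (0,1)[.X/X./.X/O./.O]+0 (1,1)[../XX/.X/O./.O]+1* (2,0)[../X./XX/O./.O]+1 (3,1)[../X./.X/OX/.O]+0 (4,0)[../X./.X/O./XO]+0
p2 O@[../XX/.X/O./.O]: (0,0)[O./XX/.X/O./.O]-1* (0,1)[.O/XX/.X/O./.O]-1 (2,0)[../XX/OX/O./.O]-1 (3,1)[../XX/.X/OO/.O]-1 (4,0)[../XX/.X/O./OO]-1
p3 X@[O./XX/.X/O./.O]: (0,1)[OX/XX/.X/O./.O]+1* (2,0)[O./XX/XX/O./.O]+1 (3,1)[O./XX/.X/OX/.O]+1 (4,0)[O./XX/.X/O./XO]+1
p4 O@[OX/XX/.X/O./.O] terminal -1; root [../X./.X/O./.O] d6

X's best at [../X./.X/O./.O]: (1,1)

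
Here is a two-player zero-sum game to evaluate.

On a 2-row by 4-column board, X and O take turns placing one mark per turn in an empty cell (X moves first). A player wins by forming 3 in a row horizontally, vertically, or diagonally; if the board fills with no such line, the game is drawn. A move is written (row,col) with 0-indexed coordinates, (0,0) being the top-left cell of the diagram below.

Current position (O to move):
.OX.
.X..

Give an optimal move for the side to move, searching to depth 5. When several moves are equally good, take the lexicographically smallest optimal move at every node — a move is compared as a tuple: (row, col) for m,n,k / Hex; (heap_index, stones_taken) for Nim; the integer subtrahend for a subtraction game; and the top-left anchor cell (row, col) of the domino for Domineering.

ply 1, O at .OX./.X.. | (0,0)=-1→OOX./.X..; (0,3)=-1→.OXO/.X..; (1,0)=+0→.OX./OX..*; (1,2)=+0→.OX./.XO.; (1,3)=+0→.OX./.X.O
ply 2, X at .OX./OX.. | (0,0)=+0→XOX./OX..*; (0,3)=+0→.OXX/OX..; (1,2)=+0→.OX./OXX.; (1,3)=+0→.OX./OX.X
ply 3, O at XOX./OX.. | (0,3)=+0→XOXO/OX..*; (1,2)=+0→XOX./OXO.; (1,3)=+0→XOX./OX.O
ply 4, X at XOXO/OX.. | (1,2)=+0→XOXO/OXX.*; (1,3)=+0→XOXO/OX.X
ply 5, O at XOXO/OXX. | (1,3)=+0→XOXO/OXXO*
ply 6: XOXO/OXXO is terminal +0 (X); from .OX./.X.. depth 5

O's best at [.OX./.X..]: (1,0)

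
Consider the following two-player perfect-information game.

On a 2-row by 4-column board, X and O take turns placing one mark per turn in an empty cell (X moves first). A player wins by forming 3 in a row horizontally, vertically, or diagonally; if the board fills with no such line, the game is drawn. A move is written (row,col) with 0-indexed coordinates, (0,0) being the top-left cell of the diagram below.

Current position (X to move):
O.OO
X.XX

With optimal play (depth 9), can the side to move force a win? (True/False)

ply 1, X at O.OO/X.XX | (0,1)=+0→OXOO/X.XX; (1,1)=+1→O.OO/XXXX*
ply 2: O.OO/XXXX is terminal -1 (O); from O.OO/X.XX depth 9

X winning at [O.OO/X.XX]: True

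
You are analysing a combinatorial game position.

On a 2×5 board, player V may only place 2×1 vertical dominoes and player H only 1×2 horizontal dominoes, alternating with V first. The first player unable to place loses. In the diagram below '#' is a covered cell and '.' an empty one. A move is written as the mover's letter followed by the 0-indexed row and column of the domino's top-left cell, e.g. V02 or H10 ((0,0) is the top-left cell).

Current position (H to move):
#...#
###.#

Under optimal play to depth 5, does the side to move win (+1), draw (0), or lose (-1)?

ply 1, H at #...#/###.# | H01=-1→###.#/###.#; H02=+1→#.###/###.#*
ply 2: #.###/###.# is terminal -1 (V); from #...#/###.# depth 5

value(#...#/###.#, H) = +1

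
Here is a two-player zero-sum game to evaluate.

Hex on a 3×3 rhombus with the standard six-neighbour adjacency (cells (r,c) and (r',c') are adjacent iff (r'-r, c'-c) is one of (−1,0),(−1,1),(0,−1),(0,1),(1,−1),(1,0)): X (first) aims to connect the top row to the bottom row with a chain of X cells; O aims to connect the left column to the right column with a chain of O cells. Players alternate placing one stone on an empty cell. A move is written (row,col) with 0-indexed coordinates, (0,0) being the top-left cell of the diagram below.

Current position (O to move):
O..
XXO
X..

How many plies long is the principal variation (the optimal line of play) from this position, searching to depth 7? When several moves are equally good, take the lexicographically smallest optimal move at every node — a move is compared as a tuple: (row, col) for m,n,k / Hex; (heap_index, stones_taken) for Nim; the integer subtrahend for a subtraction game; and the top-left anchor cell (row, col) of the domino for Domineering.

PV length from [O../XXO/X..]: 2 plies

[O../XXO/X..] O move#1: (0,1):-1/OO./XXO/X..*, (0,2):-1/O.O/XXO/X.., (2,1):-1/O../XXO/XO., (2,2):-1/O../XXO/X.O
[OO./XXO/X..] X move#2: (0,2):+1/OOX/XXO/X..*, (2,1):-1/OO./XXO/XX., (2,2):-1/OO./XXO/X.X
[OOX/XXO/X..] end (terminal -1, O#3); searched O../XXO/X.. to 7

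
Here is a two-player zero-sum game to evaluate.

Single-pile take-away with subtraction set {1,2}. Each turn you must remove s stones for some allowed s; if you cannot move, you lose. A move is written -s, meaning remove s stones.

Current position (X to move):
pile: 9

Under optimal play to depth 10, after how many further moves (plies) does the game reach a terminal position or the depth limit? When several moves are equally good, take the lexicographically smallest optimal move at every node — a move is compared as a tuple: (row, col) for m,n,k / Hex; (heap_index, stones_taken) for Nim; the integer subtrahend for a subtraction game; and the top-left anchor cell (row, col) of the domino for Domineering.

ply 1, X at 9 | -1=-1→8*; -2=-1→7
ply 2, O at 8 | -1=-1→7; -2=+1→6*
ply 3, X at 6 | -1=-1→5*; -2=-1→4
ply 4, O at 5 | -1=-1→4; -2=+1→3*
ply 5, X at 3 | -1=-1→2*; -2=-1→1
ply 6, O at 2 | -1=-1→1; -2=+1→0*
ply 7: 0 is terminal -1 (X); from 9 depth 10

PV length from [9]: 6 plies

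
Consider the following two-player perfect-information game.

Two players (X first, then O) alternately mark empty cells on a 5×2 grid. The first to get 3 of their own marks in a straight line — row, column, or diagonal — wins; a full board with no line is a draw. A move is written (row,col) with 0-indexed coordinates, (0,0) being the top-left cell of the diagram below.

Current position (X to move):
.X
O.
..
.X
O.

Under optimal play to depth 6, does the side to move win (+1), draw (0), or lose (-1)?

[.X/O./../.X/O.] X move#1: (0,0):+0/XX/O./../.X/O., (1,1):+0/.X/OX/../.X/O., (2,0):+0/.X/O./X./.X/O., (2,1):+1/.X/O./.X/.X/O.*, (3,0):+0/.X/O./../XX/O., (4,1):+0/.X/O./../.X/OX
[.X/O./.X/.X/O.] O move#2: (0,0):-1/OX/O./.X/.X/O.*, (1,1):-1/.X/OO/.X/.X/O., (2,0):-1/.X/O./OX/.X/O., (3,0):-1/.X/O./.X/OX/O., (4,1):-1/.X/O./.X/.X/OO
[OX/O./.X/.X/O.] X move#3: (1,1):+1/OX/OX/.X/.X/O.*, (2,0):+1/OX/O./XX/.X/O., (3,0):-1/OX/O./.X/XX/O., (4,1):+1/OX/O./.X/.X/OX
[OX/OX/.X/.X/O.] end (terminal -1, O#4); searched .X/O./../.X/O. to 6

value(.X/O./../.X/O., X) = +1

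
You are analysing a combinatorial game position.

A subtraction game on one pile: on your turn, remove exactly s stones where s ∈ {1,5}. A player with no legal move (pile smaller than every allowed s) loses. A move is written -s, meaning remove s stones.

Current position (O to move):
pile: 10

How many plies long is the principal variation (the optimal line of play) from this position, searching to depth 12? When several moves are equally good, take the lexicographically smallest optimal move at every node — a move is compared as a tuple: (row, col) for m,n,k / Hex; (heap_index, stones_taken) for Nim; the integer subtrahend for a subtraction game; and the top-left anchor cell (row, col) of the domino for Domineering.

p1 O@[10]: -1[9]-1* -5[5]-1
p2 X@[9]: -1[8]+1* -5[4]+1
p3 O@[8]: -1[7]-1* -5[3]-1
p4 X@[7]: -1[6]+1* -5[2]+1
p5 O@[6]: -1[5]-1* -5[1]-1
p6 X@[5]: -1[4]+1* -5[0]+1
p7 O@[4]: -1[3]-1*
p8 X@[3]: -1[2]+1*
p9 O@[2]: -1[1]-1*
p10 X@[1]: -1[0]+1*
p11 O@[0] terminal -1; root [10] d12

PV length from [10]: 10 plies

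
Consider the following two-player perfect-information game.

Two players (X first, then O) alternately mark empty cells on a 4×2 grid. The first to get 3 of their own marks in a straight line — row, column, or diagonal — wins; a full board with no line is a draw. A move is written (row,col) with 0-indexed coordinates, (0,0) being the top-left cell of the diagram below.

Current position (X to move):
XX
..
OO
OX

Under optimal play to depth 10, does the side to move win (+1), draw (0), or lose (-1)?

ply 1, X at XX/../OO/OX | (1,0)=+0→XX/X./OO/OX*; (1,1)=-1→XX/.X/OO/OX
ply 2, O at XX/X./OO/OX | (1,1)=+0→XX/XO/OO/OX*
ply 3: XX/XO/OO/OX is terminal +0 (X); from XX/../OO/OX depth 10

value(XX/../OO/OX, X) = 0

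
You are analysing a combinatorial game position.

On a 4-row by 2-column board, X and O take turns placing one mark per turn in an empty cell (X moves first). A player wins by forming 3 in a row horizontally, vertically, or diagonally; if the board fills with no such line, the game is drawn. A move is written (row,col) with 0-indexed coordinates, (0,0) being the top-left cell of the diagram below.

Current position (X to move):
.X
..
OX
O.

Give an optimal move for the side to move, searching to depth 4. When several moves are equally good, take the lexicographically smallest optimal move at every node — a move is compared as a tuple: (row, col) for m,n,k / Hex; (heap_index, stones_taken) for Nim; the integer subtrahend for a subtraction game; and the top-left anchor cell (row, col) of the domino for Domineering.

X's best at [.X/../OX/O.]: (1,1)

p1 X@[.X/../OX/O.]: (0,0)[XX/../OX/O.]-1 (1,0)[.X/X./OX/O.]+0 (1,1)[.X/.X/OX/O.]+1* (3,1)[.X/../OX/OX]-1
p2 O@[.X/.X/OX/O.] terminal -1; root [.X/../OX/O.] d4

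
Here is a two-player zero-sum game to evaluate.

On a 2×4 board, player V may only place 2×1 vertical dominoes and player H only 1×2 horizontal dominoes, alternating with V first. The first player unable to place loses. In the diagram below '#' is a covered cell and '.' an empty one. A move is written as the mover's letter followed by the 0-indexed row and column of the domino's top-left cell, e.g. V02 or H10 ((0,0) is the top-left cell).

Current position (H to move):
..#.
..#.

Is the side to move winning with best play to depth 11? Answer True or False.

H winning at [..#./..#.]: True

ply 1, H at ..#./..#. | H00=+1→###./..#.*; H10=+1→..#./###.
ply 2, V at ###./..#. | V03=-1→####/..##*
ply 3, H at ####/..## | H10=+1→####/####*
ply 4: ####/#### is terminal -1 (V); from ..#./..#. depth 11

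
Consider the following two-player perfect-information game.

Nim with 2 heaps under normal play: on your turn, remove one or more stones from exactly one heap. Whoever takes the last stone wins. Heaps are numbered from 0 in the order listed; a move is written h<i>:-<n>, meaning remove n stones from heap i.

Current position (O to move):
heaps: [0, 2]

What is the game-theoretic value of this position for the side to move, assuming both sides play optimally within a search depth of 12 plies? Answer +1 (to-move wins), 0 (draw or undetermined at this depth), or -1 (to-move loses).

value((0,2), O) = +1

[(0,2)] O move#1: h1:-1:-1/(0,1), h1:-2:+1/(0,0)*
[(0,0)] end (terminal -1, X#2); searched (0,2) to 12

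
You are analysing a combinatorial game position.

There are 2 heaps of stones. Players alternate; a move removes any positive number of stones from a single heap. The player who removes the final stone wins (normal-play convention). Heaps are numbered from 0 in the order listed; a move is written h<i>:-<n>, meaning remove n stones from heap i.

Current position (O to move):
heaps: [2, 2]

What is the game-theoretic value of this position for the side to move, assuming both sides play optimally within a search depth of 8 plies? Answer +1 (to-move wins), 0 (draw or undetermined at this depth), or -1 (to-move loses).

value((2,2), O) = -1

p1 O@[(2,2)]: h0:-1[(1,2)]-1* h0:-2[(0,2)]-1 h1:-1[(2,1)]-1 h1:-2[(2,0)]-1
p2 X@[(1,2)]: h0:-1[(0,2)]-1 h1:-1[(1,1)]+1* h1:-2[(1,0)]-1
p3 O@[(1,1)]: h0:-1[(0,1)]-1* h1:-1[(1,0)]-1
p4 X@[(0,1)]: h1:-1[(0,0)]+1*
p5 O@[(0,0)] terminal -1; root [(2,2)] d8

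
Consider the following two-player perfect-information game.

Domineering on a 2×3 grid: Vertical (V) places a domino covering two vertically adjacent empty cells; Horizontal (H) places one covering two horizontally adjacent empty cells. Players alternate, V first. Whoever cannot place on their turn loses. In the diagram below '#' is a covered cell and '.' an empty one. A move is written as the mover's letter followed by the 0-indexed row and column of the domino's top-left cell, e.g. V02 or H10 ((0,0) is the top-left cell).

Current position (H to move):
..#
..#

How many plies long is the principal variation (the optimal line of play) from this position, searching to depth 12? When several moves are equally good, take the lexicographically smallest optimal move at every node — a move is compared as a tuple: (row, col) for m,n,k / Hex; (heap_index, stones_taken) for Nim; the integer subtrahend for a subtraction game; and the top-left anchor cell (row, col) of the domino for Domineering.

[..#/..#] H move#1: H00:+1/###/..#*, H10:+1/..#/###
[###/..#] end (terminal -1, V#2); searched ..#/..# to 12

PV length from [..#/..#]: 1 ply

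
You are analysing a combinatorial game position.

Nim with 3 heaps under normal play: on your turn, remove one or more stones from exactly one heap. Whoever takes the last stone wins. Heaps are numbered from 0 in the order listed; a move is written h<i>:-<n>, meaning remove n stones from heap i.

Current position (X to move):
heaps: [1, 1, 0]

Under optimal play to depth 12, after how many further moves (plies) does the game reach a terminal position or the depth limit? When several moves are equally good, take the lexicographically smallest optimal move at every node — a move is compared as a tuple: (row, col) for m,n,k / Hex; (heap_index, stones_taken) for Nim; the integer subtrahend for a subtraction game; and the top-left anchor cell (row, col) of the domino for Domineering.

ply 1, X at (1,1,0) | h0:-1=-1→(0,1,0)*; h1:-1=-1→(1,0,0)
ply 2, O at (0,1,0) | h1:-1=+1→(0,0,0)*
ply 3: (0,0,0) is terminal -1 (X); from (1,1,0) depth 12

PV length from [(1,1,0)]: 2 plies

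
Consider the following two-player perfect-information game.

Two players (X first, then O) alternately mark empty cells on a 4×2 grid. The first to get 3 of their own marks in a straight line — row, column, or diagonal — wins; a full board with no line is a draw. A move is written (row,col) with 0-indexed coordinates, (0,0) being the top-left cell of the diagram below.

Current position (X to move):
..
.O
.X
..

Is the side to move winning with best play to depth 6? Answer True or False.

[../.O/.X/..] X move#1: (0,0):+0/X./.O/.X/..*, (0,1):+0/.X/.O/.X/.., (1,0):+0/../XO/.X/.., (2,0):+0/../.O/XX/.., (3,0):+0/../.O/.X/X., (3,1):+0/../.O/.X/.X
[X./.O/.X/..] O move#2: (0,1):+0/XO/.O/.X/..*, (1,0):+0/X./OO/.X/.., (2,0):+0/X./.O/OX/.., (3,0):+0/X./.O/.X/O., (3,1):+0/X./.O/.X/.O
[XO/.O/.X/..] X move#3: (1,0):+0/XO/XO/.X/..*, (2,0):+0/XO/.O/XX/.., (3,0):+0/XO/.O/.X/X., (3,1):+0/XO/.O/.X/.X
[XO/XO/.X/..] O move#4: (2,0):+0/XO/XO/OX/..*, (3,0):-1/XO/XO/.X/O., (3,1):-1/XO/XO/.X/.O
[XO/XO/OX/..] X move#5: (3,0):+0/XO/XO/OX/X.*, (3,1):+0/XO/XO/OX/.X
[XO/XO/OX/X.] O move#6: (3,1):+0/XO/XO/OX/XO*
[XO/XO/OX/XO] end (terminal +0, X#7); searched ../.O/.X/.. to 6

X winning at [../.O/.X/..]: False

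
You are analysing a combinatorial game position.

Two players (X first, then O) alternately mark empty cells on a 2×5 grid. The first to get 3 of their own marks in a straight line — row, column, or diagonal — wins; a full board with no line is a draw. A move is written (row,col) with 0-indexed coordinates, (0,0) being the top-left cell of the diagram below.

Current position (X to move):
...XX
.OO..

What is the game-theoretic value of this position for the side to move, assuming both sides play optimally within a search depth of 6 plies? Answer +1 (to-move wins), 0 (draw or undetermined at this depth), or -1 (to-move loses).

value(...XX/.OO.., X) = +1

[...XX/.OO..] X move#1: (0,0):-1/X..XX/.OO.., (0,1):-1/.X.XX/.OO.., (0,2):+1/..XXX/.OO..*, (1,0):-1/...XX/XOO.., (1,3):-1/...XX/.OOX., (1,4):-1/...XX/.OO.X
[..XXX/.OO..] end (terminal -1, O#2); searched ...XX/.OO.. to 6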